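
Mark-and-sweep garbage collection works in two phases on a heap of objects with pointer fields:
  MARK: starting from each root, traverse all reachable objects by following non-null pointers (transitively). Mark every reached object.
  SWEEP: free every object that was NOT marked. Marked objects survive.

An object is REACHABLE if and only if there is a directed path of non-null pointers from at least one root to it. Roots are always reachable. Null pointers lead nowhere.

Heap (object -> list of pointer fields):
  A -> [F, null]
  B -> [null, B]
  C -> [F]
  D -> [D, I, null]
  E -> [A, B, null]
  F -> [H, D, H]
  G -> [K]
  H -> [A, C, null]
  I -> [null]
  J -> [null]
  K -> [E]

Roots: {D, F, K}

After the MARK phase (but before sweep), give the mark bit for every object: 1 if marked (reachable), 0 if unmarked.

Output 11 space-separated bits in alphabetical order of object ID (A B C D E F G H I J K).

Roots: D F K
Mark D: refs=D I null, marked=D
Mark F: refs=H D H, marked=D F
Mark K: refs=E, marked=D F K
Mark I: refs=null, marked=D F I K
Mark H: refs=A C null, marked=D F H I K
Mark E: refs=A B null, marked=D E F H I K
Mark A: refs=F null, marked=A D E F H I K
Mark C: refs=F, marked=A C D E F H I K
Mark B: refs=null B, marked=A B C D E F H I K
Unmarked (collected): G J

Answer: 1 1 1 1 1 1 0 1 1 0 1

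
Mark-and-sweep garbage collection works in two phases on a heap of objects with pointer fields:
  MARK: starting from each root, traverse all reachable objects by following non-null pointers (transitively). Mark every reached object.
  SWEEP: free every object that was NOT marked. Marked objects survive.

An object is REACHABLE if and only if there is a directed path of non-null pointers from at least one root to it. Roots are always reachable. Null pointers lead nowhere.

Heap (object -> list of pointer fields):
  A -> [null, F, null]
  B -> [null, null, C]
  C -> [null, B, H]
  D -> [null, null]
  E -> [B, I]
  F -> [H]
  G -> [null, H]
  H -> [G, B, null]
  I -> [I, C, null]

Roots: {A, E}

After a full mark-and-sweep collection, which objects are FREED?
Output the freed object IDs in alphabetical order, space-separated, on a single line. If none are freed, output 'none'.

Roots: A E
Mark A: refs=null F null, marked=A
Mark E: refs=B I, marked=A E
Mark F: refs=H, marked=A E F
Mark B: refs=null null C, marked=A B E F
Mark I: refs=I C null, marked=A B E F I
Mark H: refs=G B null, marked=A B E F H I
Mark C: refs=null B H, marked=A B C E F H I
Mark G: refs=null H, marked=A B C E F G H I
Unmarked (collected): D

Answer: D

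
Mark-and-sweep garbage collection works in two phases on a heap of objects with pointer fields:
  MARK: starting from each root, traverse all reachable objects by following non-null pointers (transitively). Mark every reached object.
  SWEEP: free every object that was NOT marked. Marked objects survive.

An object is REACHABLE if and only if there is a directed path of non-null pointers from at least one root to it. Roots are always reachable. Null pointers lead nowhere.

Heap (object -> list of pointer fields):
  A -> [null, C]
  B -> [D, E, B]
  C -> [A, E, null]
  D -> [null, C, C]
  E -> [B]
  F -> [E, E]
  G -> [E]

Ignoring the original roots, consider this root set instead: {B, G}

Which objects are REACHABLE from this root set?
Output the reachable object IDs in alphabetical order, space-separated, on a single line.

Roots: B G
Mark B: refs=D E B, marked=B
Mark G: refs=E, marked=B G
Mark D: refs=null C C, marked=B D G
Mark E: refs=B, marked=B D E G
Mark C: refs=A E null, marked=B C D E G
Mark A: refs=null C, marked=A B C D E G
Unmarked (collected): F

Answer: A B C D E G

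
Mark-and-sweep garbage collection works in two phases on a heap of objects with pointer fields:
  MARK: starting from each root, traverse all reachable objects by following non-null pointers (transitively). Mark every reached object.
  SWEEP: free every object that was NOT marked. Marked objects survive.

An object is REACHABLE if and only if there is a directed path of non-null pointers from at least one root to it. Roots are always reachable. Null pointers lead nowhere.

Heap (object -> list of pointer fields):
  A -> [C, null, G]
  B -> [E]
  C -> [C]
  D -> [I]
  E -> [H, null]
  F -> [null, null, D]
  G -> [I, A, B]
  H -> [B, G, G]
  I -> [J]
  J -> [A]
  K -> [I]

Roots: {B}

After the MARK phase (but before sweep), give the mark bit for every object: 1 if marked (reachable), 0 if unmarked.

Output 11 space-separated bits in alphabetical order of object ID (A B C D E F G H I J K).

Answer: 1 1 1 0 1 0 1 1 1 1 0

Derivation:
Roots: B
Mark B: refs=E, marked=B
Mark E: refs=H null, marked=B E
Mark H: refs=B G G, marked=B E H
Mark G: refs=I A B, marked=B E G H
Mark I: refs=J, marked=B E G H I
Mark A: refs=C null G, marked=A B E G H I
Mark J: refs=A, marked=A B E G H I J
Mark C: refs=C, marked=A B C E G H I J
Unmarked (collected): D F K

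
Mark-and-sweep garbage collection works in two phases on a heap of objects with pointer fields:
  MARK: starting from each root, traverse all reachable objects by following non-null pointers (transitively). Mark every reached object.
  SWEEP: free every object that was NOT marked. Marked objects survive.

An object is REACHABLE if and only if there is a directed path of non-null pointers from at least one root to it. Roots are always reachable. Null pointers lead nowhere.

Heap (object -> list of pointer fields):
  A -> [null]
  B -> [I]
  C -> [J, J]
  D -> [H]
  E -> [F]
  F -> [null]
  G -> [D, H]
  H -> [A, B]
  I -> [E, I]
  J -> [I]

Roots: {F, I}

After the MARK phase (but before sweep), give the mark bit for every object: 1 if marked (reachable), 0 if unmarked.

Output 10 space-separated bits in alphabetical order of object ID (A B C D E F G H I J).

Answer: 0 0 0 0 1 1 0 0 1 0

Derivation:
Roots: F I
Mark F: refs=null, marked=F
Mark I: refs=E I, marked=F I
Mark E: refs=F, marked=E F I
Unmarked (collected): A B C D G H J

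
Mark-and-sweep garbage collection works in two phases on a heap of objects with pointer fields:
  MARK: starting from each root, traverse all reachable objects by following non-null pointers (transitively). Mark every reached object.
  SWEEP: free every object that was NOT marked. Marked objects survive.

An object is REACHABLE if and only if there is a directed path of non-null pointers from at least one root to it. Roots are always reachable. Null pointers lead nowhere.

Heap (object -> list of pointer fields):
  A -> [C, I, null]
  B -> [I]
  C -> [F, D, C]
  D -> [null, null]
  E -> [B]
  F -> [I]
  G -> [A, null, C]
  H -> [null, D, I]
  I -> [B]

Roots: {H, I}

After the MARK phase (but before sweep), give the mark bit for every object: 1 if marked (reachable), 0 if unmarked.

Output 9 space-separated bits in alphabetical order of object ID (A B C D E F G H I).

Roots: H I
Mark H: refs=null D I, marked=H
Mark I: refs=B, marked=H I
Mark D: refs=null null, marked=D H I
Mark B: refs=I, marked=B D H I
Unmarked (collected): A C E F G

Answer: 0 1 0 1 0 0 0 1 1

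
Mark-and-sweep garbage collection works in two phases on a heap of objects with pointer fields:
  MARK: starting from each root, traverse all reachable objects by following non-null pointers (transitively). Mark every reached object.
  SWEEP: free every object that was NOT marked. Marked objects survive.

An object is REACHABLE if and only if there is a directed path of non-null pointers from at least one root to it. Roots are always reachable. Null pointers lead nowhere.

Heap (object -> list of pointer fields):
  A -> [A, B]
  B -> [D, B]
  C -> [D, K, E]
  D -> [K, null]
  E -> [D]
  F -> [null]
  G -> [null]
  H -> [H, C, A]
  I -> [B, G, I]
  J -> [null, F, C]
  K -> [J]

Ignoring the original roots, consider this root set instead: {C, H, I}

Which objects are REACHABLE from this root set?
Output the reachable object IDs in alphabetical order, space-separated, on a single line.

Roots: C H I
Mark C: refs=D K E, marked=C
Mark H: refs=H C A, marked=C H
Mark I: refs=B G I, marked=C H I
Mark D: refs=K null, marked=C D H I
Mark K: refs=J, marked=C D H I K
Mark E: refs=D, marked=C D E H I K
Mark A: refs=A B, marked=A C D E H I K
Mark B: refs=D B, marked=A B C D E H I K
Mark G: refs=null, marked=A B C D E G H I K
Mark J: refs=null F C, marked=A B C D E G H I J K
Mark F: refs=null, marked=A B C D E F G H I J K
Unmarked (collected): (none)

Answer: A B C D E F G H I J K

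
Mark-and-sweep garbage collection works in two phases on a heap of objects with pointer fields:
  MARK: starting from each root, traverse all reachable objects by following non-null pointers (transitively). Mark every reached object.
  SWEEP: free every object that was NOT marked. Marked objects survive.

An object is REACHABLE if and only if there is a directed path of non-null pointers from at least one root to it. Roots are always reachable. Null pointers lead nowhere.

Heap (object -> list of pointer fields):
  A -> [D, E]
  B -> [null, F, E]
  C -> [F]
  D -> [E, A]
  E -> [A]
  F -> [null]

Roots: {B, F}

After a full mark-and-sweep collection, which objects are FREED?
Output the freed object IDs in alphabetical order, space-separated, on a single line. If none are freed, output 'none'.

Answer: C

Derivation:
Roots: B F
Mark B: refs=null F E, marked=B
Mark F: refs=null, marked=B F
Mark E: refs=A, marked=B E F
Mark A: refs=D E, marked=A B E F
Mark D: refs=E A, marked=A B D E F
Unmarked (collected): C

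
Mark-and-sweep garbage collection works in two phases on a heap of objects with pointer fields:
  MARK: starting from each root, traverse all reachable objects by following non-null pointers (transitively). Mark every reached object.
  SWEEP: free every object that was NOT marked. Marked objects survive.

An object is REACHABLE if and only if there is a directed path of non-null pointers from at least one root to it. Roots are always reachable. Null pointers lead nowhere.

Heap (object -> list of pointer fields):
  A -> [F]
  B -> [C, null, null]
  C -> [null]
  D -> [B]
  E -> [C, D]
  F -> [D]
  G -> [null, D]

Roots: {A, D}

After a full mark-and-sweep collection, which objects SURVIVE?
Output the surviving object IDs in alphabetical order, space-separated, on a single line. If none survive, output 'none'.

Answer: A B C D F

Derivation:
Roots: A D
Mark A: refs=F, marked=A
Mark D: refs=B, marked=A D
Mark F: refs=D, marked=A D F
Mark B: refs=C null null, marked=A B D F
Mark C: refs=null, marked=A B C D F
Unmarked (collected): E G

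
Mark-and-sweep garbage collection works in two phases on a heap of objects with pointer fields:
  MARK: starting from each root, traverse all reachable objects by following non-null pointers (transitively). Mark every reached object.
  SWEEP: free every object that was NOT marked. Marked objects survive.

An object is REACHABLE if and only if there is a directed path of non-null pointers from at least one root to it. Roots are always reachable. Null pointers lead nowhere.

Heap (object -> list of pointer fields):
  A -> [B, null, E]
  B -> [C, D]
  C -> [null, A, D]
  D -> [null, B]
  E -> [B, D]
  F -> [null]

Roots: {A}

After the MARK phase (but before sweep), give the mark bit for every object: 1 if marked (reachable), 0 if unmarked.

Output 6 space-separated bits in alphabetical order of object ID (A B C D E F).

Roots: A
Mark A: refs=B null E, marked=A
Mark B: refs=C D, marked=A B
Mark E: refs=B D, marked=A B E
Mark C: refs=null A D, marked=A B C E
Mark D: refs=null B, marked=A B C D E
Unmarked (collected): F

Answer: 1 1 1 1 1 0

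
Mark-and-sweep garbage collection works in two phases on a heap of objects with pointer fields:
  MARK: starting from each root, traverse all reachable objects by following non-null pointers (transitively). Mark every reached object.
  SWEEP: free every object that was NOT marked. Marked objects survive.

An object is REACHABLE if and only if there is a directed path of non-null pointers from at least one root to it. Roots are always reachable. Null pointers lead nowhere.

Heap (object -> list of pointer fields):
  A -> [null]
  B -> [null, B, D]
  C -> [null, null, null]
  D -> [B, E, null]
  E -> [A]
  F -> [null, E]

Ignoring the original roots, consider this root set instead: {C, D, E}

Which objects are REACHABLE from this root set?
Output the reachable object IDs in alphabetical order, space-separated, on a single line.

Answer: A B C D E

Derivation:
Roots: C D E
Mark C: refs=null null null, marked=C
Mark D: refs=B E null, marked=C D
Mark E: refs=A, marked=C D E
Mark B: refs=null B D, marked=B C D E
Mark A: refs=null, marked=A B C D E
Unmarked (collected): F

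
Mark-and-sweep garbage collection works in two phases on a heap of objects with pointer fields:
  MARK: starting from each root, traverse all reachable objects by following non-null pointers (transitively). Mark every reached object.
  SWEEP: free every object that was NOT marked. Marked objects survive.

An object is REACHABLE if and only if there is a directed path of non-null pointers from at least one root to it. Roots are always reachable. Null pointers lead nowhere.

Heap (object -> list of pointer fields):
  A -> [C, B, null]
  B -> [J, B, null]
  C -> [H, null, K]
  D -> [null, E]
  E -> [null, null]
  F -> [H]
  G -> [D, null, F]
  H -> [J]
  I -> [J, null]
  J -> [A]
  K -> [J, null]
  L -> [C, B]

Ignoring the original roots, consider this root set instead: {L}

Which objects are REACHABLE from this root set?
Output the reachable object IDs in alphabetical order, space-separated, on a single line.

Answer: A B C H J K L

Derivation:
Roots: L
Mark L: refs=C B, marked=L
Mark C: refs=H null K, marked=C L
Mark B: refs=J B null, marked=B C L
Mark H: refs=J, marked=B C H L
Mark K: refs=J null, marked=B C H K L
Mark J: refs=A, marked=B C H J K L
Mark A: refs=C B null, marked=A B C H J K L
Unmarked (collected): D E F G I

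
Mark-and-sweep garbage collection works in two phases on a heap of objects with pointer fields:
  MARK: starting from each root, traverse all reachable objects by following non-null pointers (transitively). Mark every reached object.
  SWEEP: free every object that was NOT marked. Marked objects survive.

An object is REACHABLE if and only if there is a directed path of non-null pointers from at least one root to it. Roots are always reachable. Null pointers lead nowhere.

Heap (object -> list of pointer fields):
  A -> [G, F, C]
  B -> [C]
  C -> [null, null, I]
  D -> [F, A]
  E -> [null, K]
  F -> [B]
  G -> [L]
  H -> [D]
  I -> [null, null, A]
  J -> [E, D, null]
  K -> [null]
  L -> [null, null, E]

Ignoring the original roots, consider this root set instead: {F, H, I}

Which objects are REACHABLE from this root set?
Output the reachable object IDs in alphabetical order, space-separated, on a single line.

Answer: A B C D E F G H I K L

Derivation:
Roots: F H I
Mark F: refs=B, marked=F
Mark H: refs=D, marked=F H
Mark I: refs=null null A, marked=F H I
Mark B: refs=C, marked=B F H I
Mark D: refs=F A, marked=B D F H I
Mark A: refs=G F C, marked=A B D F H I
Mark C: refs=null null I, marked=A B C D F H I
Mark G: refs=L, marked=A B C D F G H I
Mark L: refs=null null E, marked=A B C D F G H I L
Mark E: refs=null K, marked=A B C D E F G H I L
Mark K: refs=null, marked=A B C D E F G H I K L
Unmarked (collected): J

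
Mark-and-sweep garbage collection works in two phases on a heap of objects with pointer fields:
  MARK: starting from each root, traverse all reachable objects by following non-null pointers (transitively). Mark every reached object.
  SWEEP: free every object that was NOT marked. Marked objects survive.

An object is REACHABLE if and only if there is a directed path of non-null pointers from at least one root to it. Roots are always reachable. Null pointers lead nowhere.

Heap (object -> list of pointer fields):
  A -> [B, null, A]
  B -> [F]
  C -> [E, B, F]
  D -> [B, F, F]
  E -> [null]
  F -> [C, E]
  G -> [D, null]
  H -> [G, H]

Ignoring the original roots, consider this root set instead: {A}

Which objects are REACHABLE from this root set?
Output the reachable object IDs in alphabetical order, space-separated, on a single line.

Answer: A B C E F

Derivation:
Roots: A
Mark A: refs=B null A, marked=A
Mark B: refs=F, marked=A B
Mark F: refs=C E, marked=A B F
Mark C: refs=E B F, marked=A B C F
Mark E: refs=null, marked=A B C E F
Unmarked (collected): D G H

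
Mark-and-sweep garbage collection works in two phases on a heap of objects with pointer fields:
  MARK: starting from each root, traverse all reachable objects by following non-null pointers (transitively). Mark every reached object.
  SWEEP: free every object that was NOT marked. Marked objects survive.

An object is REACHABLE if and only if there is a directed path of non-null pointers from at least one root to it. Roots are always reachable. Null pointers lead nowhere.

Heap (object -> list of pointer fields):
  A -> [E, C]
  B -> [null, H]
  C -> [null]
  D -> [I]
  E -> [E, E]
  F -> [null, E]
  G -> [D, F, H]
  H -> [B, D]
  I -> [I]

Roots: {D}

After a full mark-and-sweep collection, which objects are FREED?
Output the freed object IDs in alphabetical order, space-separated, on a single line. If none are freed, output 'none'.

Answer: A B C E F G H

Derivation:
Roots: D
Mark D: refs=I, marked=D
Mark I: refs=I, marked=D I
Unmarked (collected): A B C E F G H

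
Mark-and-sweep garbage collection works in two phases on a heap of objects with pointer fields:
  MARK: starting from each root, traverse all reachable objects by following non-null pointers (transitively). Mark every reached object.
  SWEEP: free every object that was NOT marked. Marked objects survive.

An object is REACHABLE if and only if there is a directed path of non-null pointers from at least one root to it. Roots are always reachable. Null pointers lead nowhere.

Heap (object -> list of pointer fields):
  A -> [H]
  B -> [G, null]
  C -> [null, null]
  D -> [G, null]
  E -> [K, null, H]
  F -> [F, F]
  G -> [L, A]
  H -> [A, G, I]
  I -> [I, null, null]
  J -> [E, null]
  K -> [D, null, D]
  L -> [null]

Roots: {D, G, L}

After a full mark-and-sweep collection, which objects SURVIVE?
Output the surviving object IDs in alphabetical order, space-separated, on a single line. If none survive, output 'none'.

Answer: A D G H I L

Derivation:
Roots: D G L
Mark D: refs=G null, marked=D
Mark G: refs=L A, marked=D G
Mark L: refs=null, marked=D G L
Mark A: refs=H, marked=A D G L
Mark H: refs=A G I, marked=A D G H L
Mark I: refs=I null null, marked=A D G H I L
Unmarked (collected): B C E F J K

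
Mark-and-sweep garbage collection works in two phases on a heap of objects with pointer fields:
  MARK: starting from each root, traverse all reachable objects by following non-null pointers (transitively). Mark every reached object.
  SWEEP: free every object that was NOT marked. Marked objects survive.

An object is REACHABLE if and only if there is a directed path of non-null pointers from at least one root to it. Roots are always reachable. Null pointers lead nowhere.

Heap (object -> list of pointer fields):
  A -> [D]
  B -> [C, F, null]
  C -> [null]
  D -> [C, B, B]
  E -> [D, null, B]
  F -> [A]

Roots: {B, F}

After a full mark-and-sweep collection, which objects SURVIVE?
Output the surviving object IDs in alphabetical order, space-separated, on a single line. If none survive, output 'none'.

Answer: A B C D F

Derivation:
Roots: B F
Mark B: refs=C F null, marked=B
Mark F: refs=A, marked=B F
Mark C: refs=null, marked=B C F
Mark A: refs=D, marked=A B C F
Mark D: refs=C B B, marked=A B C D F
Unmarked (collected): E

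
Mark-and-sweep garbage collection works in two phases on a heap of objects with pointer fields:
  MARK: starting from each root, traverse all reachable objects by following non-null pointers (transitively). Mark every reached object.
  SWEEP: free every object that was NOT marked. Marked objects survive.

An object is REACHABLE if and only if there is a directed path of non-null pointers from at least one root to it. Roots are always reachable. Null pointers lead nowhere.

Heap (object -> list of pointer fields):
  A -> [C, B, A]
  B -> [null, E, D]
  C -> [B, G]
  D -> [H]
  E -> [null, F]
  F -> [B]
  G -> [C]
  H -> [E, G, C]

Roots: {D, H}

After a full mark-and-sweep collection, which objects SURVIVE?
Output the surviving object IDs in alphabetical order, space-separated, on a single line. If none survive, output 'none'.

Roots: D H
Mark D: refs=H, marked=D
Mark H: refs=E G C, marked=D H
Mark E: refs=null F, marked=D E H
Mark G: refs=C, marked=D E G H
Mark C: refs=B G, marked=C D E G H
Mark F: refs=B, marked=C D E F G H
Mark B: refs=null E D, marked=B C D E F G H
Unmarked (collected): A

Answer: B C D E F G H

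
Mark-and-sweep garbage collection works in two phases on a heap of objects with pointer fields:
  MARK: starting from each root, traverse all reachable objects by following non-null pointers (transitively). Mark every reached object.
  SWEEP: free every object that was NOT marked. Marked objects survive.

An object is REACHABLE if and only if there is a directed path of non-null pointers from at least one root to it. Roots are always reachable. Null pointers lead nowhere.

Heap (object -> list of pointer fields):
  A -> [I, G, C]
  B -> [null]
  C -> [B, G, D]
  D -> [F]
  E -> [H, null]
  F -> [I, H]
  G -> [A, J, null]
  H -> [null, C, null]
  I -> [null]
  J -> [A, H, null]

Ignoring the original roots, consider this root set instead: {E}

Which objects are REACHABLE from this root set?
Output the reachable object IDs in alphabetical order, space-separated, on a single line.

Answer: A B C D E F G H I J

Derivation:
Roots: E
Mark E: refs=H null, marked=E
Mark H: refs=null C null, marked=E H
Mark C: refs=B G D, marked=C E H
Mark B: refs=null, marked=B C E H
Mark G: refs=A J null, marked=B C E G H
Mark D: refs=F, marked=B C D E G H
Mark A: refs=I G C, marked=A B C D E G H
Mark J: refs=A H null, marked=A B C D E G H J
Mark F: refs=I H, marked=A B C D E F G H J
Mark I: refs=null, marked=A B C D E F G H I J
Unmarked (collected): (none)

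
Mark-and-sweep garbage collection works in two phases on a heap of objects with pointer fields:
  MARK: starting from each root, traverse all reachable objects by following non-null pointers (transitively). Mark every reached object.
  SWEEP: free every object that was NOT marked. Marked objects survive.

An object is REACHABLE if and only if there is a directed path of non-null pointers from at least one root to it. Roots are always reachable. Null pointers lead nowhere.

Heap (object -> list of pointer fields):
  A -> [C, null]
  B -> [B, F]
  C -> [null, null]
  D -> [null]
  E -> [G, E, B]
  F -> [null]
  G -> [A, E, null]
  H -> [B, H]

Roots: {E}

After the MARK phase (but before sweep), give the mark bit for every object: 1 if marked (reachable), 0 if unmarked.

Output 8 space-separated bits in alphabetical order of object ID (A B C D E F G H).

Answer: 1 1 1 0 1 1 1 0

Derivation:
Roots: E
Mark E: refs=G E B, marked=E
Mark G: refs=A E null, marked=E G
Mark B: refs=B F, marked=B E G
Mark A: refs=C null, marked=A B E G
Mark F: refs=null, marked=A B E F G
Mark C: refs=null null, marked=A B C E F G
Unmarked (collected): D H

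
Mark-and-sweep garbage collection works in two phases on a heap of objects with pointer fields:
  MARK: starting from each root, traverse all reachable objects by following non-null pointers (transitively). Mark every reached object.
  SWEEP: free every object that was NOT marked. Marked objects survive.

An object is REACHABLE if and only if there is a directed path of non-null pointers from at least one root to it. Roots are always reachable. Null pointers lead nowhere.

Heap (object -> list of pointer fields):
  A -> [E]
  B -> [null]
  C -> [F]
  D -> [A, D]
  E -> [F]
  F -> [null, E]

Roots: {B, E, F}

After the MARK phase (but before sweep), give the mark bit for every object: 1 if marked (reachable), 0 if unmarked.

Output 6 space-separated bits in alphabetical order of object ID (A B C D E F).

Answer: 0 1 0 0 1 1

Derivation:
Roots: B E F
Mark B: refs=null, marked=B
Mark E: refs=F, marked=B E
Mark F: refs=null E, marked=B E F
Unmarked (collected): A C D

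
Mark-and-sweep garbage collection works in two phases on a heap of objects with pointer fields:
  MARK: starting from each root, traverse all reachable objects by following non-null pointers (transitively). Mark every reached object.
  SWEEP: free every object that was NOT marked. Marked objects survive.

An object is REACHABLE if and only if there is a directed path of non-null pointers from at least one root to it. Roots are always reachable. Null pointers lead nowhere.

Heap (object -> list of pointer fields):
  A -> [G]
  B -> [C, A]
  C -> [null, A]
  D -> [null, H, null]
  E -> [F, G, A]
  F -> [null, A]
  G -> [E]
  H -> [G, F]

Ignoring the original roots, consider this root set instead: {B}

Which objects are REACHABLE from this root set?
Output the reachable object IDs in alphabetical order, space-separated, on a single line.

Roots: B
Mark B: refs=C A, marked=B
Mark C: refs=null A, marked=B C
Mark A: refs=G, marked=A B C
Mark G: refs=E, marked=A B C G
Mark E: refs=F G A, marked=A B C E G
Mark F: refs=null A, marked=A B C E F G
Unmarked (collected): D H

Answer: A B C E F G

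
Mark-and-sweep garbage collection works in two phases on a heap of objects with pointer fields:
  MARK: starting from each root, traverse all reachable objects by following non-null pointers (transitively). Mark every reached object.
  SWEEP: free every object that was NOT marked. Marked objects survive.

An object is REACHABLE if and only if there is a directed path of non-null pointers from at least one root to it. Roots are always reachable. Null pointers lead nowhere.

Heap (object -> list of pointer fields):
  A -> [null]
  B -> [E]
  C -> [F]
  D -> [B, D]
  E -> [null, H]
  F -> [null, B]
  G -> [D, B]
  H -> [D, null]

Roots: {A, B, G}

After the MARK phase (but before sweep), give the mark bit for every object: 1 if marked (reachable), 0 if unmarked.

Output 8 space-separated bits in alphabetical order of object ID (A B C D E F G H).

Answer: 1 1 0 1 1 0 1 1

Derivation:
Roots: A B G
Mark A: refs=null, marked=A
Mark B: refs=E, marked=A B
Mark G: refs=D B, marked=A B G
Mark E: refs=null H, marked=A B E G
Mark D: refs=B D, marked=A B D E G
Mark H: refs=D null, marked=A B D E G H
Unmarked (collected): C F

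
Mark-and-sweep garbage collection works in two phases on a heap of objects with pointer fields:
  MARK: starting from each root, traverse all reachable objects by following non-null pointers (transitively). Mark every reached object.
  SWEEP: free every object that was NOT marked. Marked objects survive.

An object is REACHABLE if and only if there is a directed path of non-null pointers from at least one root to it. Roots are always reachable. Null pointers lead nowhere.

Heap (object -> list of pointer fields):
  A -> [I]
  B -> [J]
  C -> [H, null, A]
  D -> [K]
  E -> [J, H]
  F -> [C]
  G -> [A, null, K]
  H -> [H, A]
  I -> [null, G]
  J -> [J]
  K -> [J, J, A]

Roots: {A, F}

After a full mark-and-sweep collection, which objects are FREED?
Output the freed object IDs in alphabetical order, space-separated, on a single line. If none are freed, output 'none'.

Answer: B D E

Derivation:
Roots: A F
Mark A: refs=I, marked=A
Mark F: refs=C, marked=A F
Mark I: refs=null G, marked=A F I
Mark C: refs=H null A, marked=A C F I
Mark G: refs=A null K, marked=A C F G I
Mark H: refs=H A, marked=A C F G H I
Mark K: refs=J J A, marked=A C F G H I K
Mark J: refs=J, marked=A C F G H I J K
Unmarked (collected): B D E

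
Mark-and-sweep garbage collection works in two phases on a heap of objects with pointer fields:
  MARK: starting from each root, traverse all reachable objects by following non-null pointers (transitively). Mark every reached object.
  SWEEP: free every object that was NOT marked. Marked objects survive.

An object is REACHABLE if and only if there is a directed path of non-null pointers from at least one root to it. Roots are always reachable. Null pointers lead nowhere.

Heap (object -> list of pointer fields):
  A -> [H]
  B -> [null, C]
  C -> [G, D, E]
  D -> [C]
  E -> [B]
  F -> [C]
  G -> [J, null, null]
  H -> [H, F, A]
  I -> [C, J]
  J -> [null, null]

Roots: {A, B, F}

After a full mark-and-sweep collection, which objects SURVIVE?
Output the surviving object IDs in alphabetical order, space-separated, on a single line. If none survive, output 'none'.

Roots: A B F
Mark A: refs=H, marked=A
Mark B: refs=null C, marked=A B
Mark F: refs=C, marked=A B F
Mark H: refs=H F A, marked=A B F H
Mark C: refs=G D E, marked=A B C F H
Mark G: refs=J null null, marked=A B C F G H
Mark D: refs=C, marked=A B C D F G H
Mark E: refs=B, marked=A B C D E F G H
Mark J: refs=null null, marked=A B C D E F G H J
Unmarked (collected): I

Answer: A B C D E F G H J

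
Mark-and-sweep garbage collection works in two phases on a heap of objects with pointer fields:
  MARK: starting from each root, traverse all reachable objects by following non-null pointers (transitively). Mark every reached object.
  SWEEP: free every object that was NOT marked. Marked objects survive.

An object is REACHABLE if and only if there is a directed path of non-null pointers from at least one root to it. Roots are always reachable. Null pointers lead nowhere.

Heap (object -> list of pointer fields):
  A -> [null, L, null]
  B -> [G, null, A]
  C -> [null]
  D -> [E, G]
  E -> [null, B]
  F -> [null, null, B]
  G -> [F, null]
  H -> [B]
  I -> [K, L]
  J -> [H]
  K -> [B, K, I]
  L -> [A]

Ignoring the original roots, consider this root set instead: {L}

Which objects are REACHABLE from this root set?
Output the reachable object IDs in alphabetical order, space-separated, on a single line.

Roots: L
Mark L: refs=A, marked=L
Mark A: refs=null L null, marked=A L
Unmarked (collected): B C D E F G H I J K

Answer: A L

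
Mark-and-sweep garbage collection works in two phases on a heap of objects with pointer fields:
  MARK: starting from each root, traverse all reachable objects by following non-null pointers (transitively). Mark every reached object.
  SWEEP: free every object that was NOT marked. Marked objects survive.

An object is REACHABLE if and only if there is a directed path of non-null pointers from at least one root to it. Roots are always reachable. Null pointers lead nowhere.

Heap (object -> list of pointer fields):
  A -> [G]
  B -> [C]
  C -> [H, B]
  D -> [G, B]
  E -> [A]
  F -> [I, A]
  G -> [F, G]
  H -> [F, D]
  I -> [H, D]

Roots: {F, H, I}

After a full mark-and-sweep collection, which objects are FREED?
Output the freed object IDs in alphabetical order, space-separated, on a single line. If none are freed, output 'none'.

Roots: F H I
Mark F: refs=I A, marked=F
Mark H: refs=F D, marked=F H
Mark I: refs=H D, marked=F H I
Mark A: refs=G, marked=A F H I
Mark D: refs=G B, marked=A D F H I
Mark G: refs=F G, marked=A D F G H I
Mark B: refs=C, marked=A B D F G H I
Mark C: refs=H B, marked=A B C D F G H I
Unmarked (collected): E

Answer: E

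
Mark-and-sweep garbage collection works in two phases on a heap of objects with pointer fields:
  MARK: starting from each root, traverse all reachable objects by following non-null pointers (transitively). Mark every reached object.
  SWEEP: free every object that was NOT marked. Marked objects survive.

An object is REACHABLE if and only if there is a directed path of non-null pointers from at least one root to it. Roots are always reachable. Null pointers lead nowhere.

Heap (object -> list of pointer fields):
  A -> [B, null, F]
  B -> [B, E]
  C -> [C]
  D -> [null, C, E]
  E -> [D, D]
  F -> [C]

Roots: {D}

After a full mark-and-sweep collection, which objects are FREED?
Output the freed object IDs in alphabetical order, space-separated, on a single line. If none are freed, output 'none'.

Answer: A B F

Derivation:
Roots: D
Mark D: refs=null C E, marked=D
Mark C: refs=C, marked=C D
Mark E: refs=D D, marked=C D E
Unmarked (collected): A B F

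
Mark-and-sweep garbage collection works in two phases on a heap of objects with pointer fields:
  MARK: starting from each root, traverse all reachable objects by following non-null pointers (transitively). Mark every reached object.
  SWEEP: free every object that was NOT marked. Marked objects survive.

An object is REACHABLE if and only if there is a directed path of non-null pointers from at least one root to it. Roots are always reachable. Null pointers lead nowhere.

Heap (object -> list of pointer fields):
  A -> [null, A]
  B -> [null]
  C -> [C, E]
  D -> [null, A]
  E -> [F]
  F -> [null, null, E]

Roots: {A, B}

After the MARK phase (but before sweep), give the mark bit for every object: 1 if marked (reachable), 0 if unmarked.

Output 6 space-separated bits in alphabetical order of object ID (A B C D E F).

Roots: A B
Mark A: refs=null A, marked=A
Mark B: refs=null, marked=A B
Unmarked (collected): C D E F

Answer: 1 1 0 0 0 0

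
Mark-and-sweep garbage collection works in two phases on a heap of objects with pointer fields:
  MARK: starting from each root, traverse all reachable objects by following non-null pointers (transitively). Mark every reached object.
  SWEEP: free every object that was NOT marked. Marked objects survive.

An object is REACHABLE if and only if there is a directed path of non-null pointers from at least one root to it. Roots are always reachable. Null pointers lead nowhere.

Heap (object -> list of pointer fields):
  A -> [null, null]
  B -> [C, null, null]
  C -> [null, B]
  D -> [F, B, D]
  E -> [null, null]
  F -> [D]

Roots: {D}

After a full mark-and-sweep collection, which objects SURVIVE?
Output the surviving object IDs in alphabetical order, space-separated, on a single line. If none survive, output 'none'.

Roots: D
Mark D: refs=F B D, marked=D
Mark F: refs=D, marked=D F
Mark B: refs=C null null, marked=B D F
Mark C: refs=null B, marked=B C D F
Unmarked (collected): A E

Answer: B C D F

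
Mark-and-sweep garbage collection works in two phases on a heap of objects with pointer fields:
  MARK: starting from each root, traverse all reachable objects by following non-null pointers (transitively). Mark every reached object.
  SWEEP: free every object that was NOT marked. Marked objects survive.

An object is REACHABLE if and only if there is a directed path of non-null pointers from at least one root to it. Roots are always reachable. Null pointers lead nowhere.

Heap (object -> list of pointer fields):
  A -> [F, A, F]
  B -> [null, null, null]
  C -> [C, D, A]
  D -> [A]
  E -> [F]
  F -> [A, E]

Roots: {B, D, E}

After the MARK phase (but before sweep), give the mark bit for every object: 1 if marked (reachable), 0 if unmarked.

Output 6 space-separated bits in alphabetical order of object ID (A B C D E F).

Answer: 1 1 0 1 1 1

Derivation:
Roots: B D E
Mark B: refs=null null null, marked=B
Mark D: refs=A, marked=B D
Mark E: refs=F, marked=B D E
Mark A: refs=F A F, marked=A B D E
Mark F: refs=A E, marked=A B D E F
Unmarked (collected): C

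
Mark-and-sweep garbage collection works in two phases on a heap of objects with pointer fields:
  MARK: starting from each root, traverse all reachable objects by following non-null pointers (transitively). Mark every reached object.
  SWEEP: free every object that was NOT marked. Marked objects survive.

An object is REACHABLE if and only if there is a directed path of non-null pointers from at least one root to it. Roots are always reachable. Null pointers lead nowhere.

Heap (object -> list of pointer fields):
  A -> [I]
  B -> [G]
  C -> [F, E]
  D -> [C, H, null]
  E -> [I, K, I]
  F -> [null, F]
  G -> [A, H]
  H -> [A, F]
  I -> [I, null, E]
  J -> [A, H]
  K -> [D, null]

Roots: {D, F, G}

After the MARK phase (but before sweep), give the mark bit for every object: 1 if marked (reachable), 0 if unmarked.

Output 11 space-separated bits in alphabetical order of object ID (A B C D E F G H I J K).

Roots: D F G
Mark D: refs=C H null, marked=D
Mark F: refs=null F, marked=D F
Mark G: refs=A H, marked=D F G
Mark C: refs=F E, marked=C D F G
Mark H: refs=A F, marked=C D F G H
Mark A: refs=I, marked=A C D F G H
Mark E: refs=I K I, marked=A C D E F G H
Mark I: refs=I null E, marked=A C D E F G H I
Mark K: refs=D null, marked=A C D E F G H I K
Unmarked (collected): B J

Answer: 1 0 1 1 1 1 1 1 1 0 1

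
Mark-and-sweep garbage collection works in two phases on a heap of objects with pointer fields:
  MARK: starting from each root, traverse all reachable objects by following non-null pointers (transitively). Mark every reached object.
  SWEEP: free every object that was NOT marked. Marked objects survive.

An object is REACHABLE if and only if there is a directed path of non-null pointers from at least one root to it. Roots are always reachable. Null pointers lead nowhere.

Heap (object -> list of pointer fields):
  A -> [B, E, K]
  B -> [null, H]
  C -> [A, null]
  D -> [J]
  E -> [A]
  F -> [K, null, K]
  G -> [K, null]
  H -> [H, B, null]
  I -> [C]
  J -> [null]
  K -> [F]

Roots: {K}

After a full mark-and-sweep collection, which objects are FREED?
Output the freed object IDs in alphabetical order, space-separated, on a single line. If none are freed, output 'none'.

Answer: A B C D E G H I J

Derivation:
Roots: K
Mark K: refs=F, marked=K
Mark F: refs=K null K, marked=F K
Unmarked (collected): A B C D E G H I J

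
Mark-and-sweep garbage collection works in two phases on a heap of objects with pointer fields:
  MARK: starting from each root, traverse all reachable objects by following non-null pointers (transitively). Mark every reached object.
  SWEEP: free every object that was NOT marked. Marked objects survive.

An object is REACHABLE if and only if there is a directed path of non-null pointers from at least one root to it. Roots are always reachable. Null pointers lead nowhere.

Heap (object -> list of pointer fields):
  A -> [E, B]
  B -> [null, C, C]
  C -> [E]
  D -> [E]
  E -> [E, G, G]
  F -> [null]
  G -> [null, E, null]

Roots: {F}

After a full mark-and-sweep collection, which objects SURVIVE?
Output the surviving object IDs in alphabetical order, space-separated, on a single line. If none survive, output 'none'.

Roots: F
Mark F: refs=null, marked=F
Unmarked (collected): A B C D E G

Answer: F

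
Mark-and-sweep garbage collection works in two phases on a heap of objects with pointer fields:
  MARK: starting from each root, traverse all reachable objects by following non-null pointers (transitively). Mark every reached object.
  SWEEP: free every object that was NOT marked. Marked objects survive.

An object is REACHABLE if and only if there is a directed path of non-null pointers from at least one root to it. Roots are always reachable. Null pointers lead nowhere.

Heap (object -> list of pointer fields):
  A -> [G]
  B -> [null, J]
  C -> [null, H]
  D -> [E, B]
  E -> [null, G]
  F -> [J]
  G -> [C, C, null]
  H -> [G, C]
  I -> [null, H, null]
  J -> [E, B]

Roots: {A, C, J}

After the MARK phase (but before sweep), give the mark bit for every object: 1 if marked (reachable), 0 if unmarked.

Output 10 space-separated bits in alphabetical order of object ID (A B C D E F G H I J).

Roots: A C J
Mark A: refs=G, marked=A
Mark C: refs=null H, marked=A C
Mark J: refs=E B, marked=A C J
Mark G: refs=C C null, marked=A C G J
Mark H: refs=G C, marked=A C G H J
Mark E: refs=null G, marked=A C E G H J
Mark B: refs=null J, marked=A B C E G H J
Unmarked (collected): D F I

Answer: 1 1 1 0 1 0 1 1 0 1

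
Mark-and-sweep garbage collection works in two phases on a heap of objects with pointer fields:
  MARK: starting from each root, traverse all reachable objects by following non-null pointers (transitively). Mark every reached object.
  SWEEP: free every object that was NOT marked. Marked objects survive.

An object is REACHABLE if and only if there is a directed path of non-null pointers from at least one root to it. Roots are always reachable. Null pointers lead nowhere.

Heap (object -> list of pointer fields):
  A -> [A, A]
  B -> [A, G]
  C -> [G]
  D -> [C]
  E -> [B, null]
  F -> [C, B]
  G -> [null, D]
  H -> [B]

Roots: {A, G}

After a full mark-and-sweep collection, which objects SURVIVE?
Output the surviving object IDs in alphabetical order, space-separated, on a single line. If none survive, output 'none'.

Answer: A C D G

Derivation:
Roots: A G
Mark A: refs=A A, marked=A
Mark G: refs=null D, marked=A G
Mark D: refs=C, marked=A D G
Mark C: refs=G, marked=A C D G
Unmarked (collected): B E F H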